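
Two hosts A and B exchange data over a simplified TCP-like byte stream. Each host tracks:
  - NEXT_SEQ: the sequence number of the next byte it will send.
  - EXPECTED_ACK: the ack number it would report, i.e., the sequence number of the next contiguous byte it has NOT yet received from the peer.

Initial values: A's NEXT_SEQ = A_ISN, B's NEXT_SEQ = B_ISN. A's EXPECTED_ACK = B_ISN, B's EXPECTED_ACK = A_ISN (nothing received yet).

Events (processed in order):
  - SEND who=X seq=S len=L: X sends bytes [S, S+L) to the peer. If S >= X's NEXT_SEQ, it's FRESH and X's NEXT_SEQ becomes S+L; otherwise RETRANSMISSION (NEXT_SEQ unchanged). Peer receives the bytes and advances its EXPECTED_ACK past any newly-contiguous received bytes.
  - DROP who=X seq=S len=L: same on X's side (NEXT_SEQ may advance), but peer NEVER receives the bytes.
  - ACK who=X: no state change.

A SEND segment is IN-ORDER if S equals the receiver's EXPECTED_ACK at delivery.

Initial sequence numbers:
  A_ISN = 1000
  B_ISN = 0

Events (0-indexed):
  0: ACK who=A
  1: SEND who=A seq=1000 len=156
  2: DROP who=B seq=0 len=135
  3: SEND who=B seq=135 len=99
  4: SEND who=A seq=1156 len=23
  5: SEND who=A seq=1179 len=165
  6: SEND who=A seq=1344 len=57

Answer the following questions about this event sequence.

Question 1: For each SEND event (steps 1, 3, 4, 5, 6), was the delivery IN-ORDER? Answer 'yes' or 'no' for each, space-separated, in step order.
Step 1: SEND seq=1000 -> in-order
Step 3: SEND seq=135 -> out-of-order
Step 4: SEND seq=1156 -> in-order
Step 5: SEND seq=1179 -> in-order
Step 6: SEND seq=1344 -> in-order

Answer: yes no yes yes yes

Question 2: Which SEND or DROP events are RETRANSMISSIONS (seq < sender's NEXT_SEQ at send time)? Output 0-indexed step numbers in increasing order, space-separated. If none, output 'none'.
Answer: none

Derivation:
Step 1: SEND seq=1000 -> fresh
Step 2: DROP seq=0 -> fresh
Step 3: SEND seq=135 -> fresh
Step 4: SEND seq=1156 -> fresh
Step 5: SEND seq=1179 -> fresh
Step 6: SEND seq=1344 -> fresh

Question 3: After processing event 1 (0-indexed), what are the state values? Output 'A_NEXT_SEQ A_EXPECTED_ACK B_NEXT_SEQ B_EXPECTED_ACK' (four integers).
After event 0: A_seq=1000 A_ack=0 B_seq=0 B_ack=1000
After event 1: A_seq=1156 A_ack=0 B_seq=0 B_ack=1156

1156 0 0 1156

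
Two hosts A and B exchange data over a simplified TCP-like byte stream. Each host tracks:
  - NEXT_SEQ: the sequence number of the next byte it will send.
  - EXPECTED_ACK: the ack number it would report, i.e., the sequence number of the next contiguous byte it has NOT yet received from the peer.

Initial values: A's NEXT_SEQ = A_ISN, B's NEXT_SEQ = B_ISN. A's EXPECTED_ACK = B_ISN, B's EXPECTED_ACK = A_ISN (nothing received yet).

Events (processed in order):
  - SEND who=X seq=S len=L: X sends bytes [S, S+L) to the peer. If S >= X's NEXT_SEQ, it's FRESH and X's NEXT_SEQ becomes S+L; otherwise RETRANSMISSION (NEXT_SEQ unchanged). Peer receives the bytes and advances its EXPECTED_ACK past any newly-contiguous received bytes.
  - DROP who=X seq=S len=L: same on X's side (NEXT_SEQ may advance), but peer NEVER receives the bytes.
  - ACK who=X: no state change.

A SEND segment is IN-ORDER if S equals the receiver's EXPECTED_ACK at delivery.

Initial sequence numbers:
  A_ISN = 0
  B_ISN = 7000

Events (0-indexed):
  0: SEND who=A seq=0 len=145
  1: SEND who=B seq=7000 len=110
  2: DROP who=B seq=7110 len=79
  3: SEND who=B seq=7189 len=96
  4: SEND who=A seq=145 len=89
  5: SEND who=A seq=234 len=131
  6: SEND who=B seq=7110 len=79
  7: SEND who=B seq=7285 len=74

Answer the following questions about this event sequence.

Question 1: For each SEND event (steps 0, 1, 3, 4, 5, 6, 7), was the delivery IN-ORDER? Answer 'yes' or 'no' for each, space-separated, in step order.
Answer: yes yes no yes yes yes yes

Derivation:
Step 0: SEND seq=0 -> in-order
Step 1: SEND seq=7000 -> in-order
Step 3: SEND seq=7189 -> out-of-order
Step 4: SEND seq=145 -> in-order
Step 5: SEND seq=234 -> in-order
Step 6: SEND seq=7110 -> in-order
Step 7: SEND seq=7285 -> in-order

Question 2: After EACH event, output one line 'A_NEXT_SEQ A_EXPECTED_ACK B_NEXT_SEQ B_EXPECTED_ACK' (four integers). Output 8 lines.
145 7000 7000 145
145 7110 7110 145
145 7110 7189 145
145 7110 7285 145
234 7110 7285 234
365 7110 7285 365
365 7285 7285 365
365 7359 7359 365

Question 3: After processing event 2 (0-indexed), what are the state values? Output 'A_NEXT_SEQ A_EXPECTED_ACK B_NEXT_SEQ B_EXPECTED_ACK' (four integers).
After event 0: A_seq=145 A_ack=7000 B_seq=7000 B_ack=145
After event 1: A_seq=145 A_ack=7110 B_seq=7110 B_ack=145
After event 2: A_seq=145 A_ack=7110 B_seq=7189 B_ack=145

145 7110 7189 145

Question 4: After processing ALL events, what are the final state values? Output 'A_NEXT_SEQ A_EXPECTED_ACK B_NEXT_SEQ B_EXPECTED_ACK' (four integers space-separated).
After event 0: A_seq=145 A_ack=7000 B_seq=7000 B_ack=145
After event 1: A_seq=145 A_ack=7110 B_seq=7110 B_ack=145
After event 2: A_seq=145 A_ack=7110 B_seq=7189 B_ack=145
After event 3: A_seq=145 A_ack=7110 B_seq=7285 B_ack=145
After event 4: A_seq=234 A_ack=7110 B_seq=7285 B_ack=234
After event 5: A_seq=365 A_ack=7110 B_seq=7285 B_ack=365
After event 6: A_seq=365 A_ack=7285 B_seq=7285 B_ack=365
After event 7: A_seq=365 A_ack=7359 B_seq=7359 B_ack=365

Answer: 365 7359 7359 365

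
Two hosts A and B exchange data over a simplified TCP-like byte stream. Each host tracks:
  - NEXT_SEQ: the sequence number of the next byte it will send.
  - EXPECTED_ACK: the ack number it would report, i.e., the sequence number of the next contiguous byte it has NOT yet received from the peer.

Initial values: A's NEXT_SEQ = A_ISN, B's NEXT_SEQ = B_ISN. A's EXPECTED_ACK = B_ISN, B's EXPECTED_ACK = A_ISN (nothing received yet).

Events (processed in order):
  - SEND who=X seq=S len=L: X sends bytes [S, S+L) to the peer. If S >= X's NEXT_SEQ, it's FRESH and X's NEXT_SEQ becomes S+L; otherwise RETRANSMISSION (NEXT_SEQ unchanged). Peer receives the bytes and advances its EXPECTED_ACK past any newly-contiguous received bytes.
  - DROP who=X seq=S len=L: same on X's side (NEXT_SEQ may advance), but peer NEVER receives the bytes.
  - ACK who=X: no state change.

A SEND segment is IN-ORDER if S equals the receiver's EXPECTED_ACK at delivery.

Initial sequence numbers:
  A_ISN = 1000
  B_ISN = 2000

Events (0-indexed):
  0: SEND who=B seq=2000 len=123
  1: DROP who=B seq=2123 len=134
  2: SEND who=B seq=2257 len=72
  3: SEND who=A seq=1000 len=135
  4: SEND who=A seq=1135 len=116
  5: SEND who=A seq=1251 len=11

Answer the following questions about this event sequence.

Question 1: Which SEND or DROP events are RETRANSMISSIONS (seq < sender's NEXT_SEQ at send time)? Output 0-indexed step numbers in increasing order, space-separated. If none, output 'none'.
Answer: none

Derivation:
Step 0: SEND seq=2000 -> fresh
Step 1: DROP seq=2123 -> fresh
Step 2: SEND seq=2257 -> fresh
Step 3: SEND seq=1000 -> fresh
Step 4: SEND seq=1135 -> fresh
Step 5: SEND seq=1251 -> fresh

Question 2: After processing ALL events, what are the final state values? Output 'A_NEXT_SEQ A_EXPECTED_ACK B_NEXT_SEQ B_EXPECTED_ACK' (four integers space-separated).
Answer: 1262 2123 2329 1262

Derivation:
After event 0: A_seq=1000 A_ack=2123 B_seq=2123 B_ack=1000
After event 1: A_seq=1000 A_ack=2123 B_seq=2257 B_ack=1000
After event 2: A_seq=1000 A_ack=2123 B_seq=2329 B_ack=1000
After event 3: A_seq=1135 A_ack=2123 B_seq=2329 B_ack=1135
After event 4: A_seq=1251 A_ack=2123 B_seq=2329 B_ack=1251
After event 5: A_seq=1262 A_ack=2123 B_seq=2329 B_ack=1262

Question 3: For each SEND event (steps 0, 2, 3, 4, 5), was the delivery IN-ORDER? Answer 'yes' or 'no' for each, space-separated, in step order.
Step 0: SEND seq=2000 -> in-order
Step 2: SEND seq=2257 -> out-of-order
Step 3: SEND seq=1000 -> in-order
Step 4: SEND seq=1135 -> in-order
Step 5: SEND seq=1251 -> in-order

Answer: yes no yes yes yes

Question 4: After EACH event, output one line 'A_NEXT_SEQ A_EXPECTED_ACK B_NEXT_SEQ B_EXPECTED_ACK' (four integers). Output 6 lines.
1000 2123 2123 1000
1000 2123 2257 1000
1000 2123 2329 1000
1135 2123 2329 1135
1251 2123 2329 1251
1262 2123 2329 1262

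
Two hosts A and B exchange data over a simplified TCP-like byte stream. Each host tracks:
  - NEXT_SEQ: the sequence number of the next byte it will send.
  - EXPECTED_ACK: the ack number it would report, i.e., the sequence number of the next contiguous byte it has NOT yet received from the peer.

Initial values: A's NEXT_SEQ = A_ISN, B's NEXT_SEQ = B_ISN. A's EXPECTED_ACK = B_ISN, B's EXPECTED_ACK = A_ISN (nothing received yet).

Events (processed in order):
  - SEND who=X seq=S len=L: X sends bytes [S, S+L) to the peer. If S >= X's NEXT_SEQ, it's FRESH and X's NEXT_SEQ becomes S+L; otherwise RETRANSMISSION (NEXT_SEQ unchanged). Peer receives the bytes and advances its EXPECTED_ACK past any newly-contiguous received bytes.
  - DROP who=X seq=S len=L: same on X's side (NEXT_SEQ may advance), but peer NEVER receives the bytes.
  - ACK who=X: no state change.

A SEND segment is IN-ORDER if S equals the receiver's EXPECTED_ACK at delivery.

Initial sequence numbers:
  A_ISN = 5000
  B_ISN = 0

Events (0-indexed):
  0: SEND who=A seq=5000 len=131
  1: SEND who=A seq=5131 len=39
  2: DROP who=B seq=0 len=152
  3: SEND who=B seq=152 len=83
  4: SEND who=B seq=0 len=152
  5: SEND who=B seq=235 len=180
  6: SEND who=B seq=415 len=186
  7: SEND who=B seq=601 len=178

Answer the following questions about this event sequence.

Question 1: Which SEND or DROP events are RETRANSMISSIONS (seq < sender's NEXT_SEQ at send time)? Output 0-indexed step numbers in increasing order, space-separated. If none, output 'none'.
Answer: 4

Derivation:
Step 0: SEND seq=5000 -> fresh
Step 1: SEND seq=5131 -> fresh
Step 2: DROP seq=0 -> fresh
Step 3: SEND seq=152 -> fresh
Step 4: SEND seq=0 -> retransmit
Step 5: SEND seq=235 -> fresh
Step 6: SEND seq=415 -> fresh
Step 7: SEND seq=601 -> fresh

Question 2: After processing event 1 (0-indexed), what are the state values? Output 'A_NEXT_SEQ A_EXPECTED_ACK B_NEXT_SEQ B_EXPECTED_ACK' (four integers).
After event 0: A_seq=5131 A_ack=0 B_seq=0 B_ack=5131
After event 1: A_seq=5170 A_ack=0 B_seq=0 B_ack=5170

5170 0 0 5170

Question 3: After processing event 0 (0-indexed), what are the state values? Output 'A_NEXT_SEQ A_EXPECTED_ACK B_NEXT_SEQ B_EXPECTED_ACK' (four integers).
After event 0: A_seq=5131 A_ack=0 B_seq=0 B_ack=5131

5131 0 0 5131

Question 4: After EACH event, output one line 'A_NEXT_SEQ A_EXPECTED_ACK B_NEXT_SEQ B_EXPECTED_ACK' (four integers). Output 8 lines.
5131 0 0 5131
5170 0 0 5170
5170 0 152 5170
5170 0 235 5170
5170 235 235 5170
5170 415 415 5170
5170 601 601 5170
5170 779 779 5170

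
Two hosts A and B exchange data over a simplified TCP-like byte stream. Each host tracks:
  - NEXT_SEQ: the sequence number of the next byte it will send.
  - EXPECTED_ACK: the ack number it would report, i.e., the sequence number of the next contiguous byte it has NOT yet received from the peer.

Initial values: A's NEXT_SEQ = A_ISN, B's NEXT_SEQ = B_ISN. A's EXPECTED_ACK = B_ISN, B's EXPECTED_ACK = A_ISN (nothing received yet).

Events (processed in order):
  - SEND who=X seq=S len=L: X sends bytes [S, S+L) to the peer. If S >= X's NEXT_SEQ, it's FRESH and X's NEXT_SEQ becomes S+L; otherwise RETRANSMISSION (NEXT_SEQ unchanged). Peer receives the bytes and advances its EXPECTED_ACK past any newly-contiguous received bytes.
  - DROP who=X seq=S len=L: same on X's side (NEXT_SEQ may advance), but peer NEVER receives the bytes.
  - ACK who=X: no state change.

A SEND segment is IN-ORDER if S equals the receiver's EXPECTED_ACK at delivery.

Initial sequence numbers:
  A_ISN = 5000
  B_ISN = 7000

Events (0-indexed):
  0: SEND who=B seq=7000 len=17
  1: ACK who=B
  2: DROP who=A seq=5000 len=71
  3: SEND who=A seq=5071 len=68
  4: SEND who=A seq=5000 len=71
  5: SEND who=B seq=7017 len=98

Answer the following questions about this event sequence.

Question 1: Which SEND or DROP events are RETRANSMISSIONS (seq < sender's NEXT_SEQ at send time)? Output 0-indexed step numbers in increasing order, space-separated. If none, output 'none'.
Answer: 4

Derivation:
Step 0: SEND seq=7000 -> fresh
Step 2: DROP seq=5000 -> fresh
Step 3: SEND seq=5071 -> fresh
Step 4: SEND seq=5000 -> retransmit
Step 5: SEND seq=7017 -> fresh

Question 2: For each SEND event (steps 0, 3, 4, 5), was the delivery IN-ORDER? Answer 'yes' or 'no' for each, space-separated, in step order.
Step 0: SEND seq=7000 -> in-order
Step 3: SEND seq=5071 -> out-of-order
Step 4: SEND seq=5000 -> in-order
Step 5: SEND seq=7017 -> in-order

Answer: yes no yes yes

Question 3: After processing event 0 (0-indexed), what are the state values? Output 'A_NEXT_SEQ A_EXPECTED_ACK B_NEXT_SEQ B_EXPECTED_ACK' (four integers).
After event 0: A_seq=5000 A_ack=7017 B_seq=7017 B_ack=5000

5000 7017 7017 5000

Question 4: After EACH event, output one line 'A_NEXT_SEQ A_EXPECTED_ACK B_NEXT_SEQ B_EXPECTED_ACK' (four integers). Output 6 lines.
5000 7017 7017 5000
5000 7017 7017 5000
5071 7017 7017 5000
5139 7017 7017 5000
5139 7017 7017 5139
5139 7115 7115 5139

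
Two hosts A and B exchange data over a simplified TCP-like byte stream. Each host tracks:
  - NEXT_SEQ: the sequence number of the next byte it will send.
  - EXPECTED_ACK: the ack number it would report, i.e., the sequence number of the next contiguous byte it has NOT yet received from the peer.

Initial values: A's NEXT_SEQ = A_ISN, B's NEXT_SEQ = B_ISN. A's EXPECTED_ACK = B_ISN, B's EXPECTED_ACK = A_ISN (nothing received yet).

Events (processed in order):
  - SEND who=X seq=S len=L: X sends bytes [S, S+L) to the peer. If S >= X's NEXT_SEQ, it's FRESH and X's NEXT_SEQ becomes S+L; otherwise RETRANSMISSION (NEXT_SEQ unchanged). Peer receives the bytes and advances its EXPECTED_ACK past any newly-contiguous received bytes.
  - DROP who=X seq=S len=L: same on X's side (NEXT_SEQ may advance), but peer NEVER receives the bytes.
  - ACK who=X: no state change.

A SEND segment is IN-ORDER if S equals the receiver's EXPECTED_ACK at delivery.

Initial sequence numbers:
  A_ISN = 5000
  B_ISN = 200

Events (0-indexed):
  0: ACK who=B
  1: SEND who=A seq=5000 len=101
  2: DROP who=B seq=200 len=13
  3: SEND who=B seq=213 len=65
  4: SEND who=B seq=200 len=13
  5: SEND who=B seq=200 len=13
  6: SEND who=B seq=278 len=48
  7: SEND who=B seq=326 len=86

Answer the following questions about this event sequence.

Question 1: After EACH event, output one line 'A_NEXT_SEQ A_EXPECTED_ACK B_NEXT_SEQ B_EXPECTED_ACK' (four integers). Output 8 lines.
5000 200 200 5000
5101 200 200 5101
5101 200 213 5101
5101 200 278 5101
5101 278 278 5101
5101 278 278 5101
5101 326 326 5101
5101 412 412 5101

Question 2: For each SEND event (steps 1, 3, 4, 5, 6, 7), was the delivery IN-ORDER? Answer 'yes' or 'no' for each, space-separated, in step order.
Answer: yes no yes no yes yes

Derivation:
Step 1: SEND seq=5000 -> in-order
Step 3: SEND seq=213 -> out-of-order
Step 4: SEND seq=200 -> in-order
Step 5: SEND seq=200 -> out-of-order
Step 6: SEND seq=278 -> in-order
Step 7: SEND seq=326 -> in-order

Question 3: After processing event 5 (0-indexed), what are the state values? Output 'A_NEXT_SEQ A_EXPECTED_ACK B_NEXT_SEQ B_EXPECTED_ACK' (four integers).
After event 0: A_seq=5000 A_ack=200 B_seq=200 B_ack=5000
After event 1: A_seq=5101 A_ack=200 B_seq=200 B_ack=5101
After event 2: A_seq=5101 A_ack=200 B_seq=213 B_ack=5101
After event 3: A_seq=5101 A_ack=200 B_seq=278 B_ack=5101
After event 4: A_seq=5101 A_ack=278 B_seq=278 B_ack=5101
After event 5: A_seq=5101 A_ack=278 B_seq=278 B_ack=5101

5101 278 278 5101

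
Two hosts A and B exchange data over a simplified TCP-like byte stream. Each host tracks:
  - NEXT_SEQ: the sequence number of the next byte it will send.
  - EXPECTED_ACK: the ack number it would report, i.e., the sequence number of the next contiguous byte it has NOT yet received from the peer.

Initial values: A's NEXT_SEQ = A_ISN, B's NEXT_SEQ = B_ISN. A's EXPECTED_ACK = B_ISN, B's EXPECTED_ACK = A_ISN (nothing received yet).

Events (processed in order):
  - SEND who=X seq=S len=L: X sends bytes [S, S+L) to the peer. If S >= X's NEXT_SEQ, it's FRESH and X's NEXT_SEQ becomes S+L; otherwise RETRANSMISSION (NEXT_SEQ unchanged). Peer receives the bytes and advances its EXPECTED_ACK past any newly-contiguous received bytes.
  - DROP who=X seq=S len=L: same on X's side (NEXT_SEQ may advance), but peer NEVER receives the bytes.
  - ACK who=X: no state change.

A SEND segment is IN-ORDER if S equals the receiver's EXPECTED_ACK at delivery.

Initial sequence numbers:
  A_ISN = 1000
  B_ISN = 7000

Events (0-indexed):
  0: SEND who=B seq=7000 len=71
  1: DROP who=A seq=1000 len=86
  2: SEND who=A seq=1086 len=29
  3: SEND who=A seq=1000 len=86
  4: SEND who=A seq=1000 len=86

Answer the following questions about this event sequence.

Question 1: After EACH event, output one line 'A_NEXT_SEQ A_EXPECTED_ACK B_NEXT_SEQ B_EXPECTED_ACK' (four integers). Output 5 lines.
1000 7071 7071 1000
1086 7071 7071 1000
1115 7071 7071 1000
1115 7071 7071 1115
1115 7071 7071 1115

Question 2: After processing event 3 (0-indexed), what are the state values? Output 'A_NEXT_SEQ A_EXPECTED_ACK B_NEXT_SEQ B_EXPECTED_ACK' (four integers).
After event 0: A_seq=1000 A_ack=7071 B_seq=7071 B_ack=1000
After event 1: A_seq=1086 A_ack=7071 B_seq=7071 B_ack=1000
After event 2: A_seq=1115 A_ack=7071 B_seq=7071 B_ack=1000
After event 3: A_seq=1115 A_ack=7071 B_seq=7071 B_ack=1115

1115 7071 7071 1115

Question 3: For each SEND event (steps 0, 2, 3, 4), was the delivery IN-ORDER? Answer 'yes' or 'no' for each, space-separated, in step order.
Answer: yes no yes no

Derivation:
Step 0: SEND seq=7000 -> in-order
Step 2: SEND seq=1086 -> out-of-order
Step 3: SEND seq=1000 -> in-order
Step 4: SEND seq=1000 -> out-of-order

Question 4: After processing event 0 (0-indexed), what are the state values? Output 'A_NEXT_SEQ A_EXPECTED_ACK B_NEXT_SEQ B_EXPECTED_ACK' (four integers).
After event 0: A_seq=1000 A_ack=7071 B_seq=7071 B_ack=1000

1000 7071 7071 1000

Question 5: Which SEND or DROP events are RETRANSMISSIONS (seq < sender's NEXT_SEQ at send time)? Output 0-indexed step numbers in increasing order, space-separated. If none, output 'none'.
Answer: 3 4

Derivation:
Step 0: SEND seq=7000 -> fresh
Step 1: DROP seq=1000 -> fresh
Step 2: SEND seq=1086 -> fresh
Step 3: SEND seq=1000 -> retransmit
Step 4: SEND seq=1000 -> retransmit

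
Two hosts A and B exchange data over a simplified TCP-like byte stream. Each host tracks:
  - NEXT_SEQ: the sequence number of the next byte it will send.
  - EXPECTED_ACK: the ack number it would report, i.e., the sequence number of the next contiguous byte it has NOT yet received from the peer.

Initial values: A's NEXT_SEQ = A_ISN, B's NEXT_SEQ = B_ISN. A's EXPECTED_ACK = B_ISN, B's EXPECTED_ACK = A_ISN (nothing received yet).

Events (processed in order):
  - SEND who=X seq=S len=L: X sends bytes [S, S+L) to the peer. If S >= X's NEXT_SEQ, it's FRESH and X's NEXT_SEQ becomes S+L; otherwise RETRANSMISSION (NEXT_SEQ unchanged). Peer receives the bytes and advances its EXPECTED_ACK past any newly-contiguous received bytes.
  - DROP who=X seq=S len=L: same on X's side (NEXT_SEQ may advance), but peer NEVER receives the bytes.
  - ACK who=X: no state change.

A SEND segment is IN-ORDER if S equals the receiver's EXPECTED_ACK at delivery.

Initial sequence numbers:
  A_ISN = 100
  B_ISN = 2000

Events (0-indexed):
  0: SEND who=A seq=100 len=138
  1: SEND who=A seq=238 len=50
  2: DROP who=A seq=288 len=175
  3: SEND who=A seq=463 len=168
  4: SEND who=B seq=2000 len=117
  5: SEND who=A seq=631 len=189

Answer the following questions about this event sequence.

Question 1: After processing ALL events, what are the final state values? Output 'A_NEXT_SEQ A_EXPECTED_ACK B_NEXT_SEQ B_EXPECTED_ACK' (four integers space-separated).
Answer: 820 2117 2117 288

Derivation:
After event 0: A_seq=238 A_ack=2000 B_seq=2000 B_ack=238
After event 1: A_seq=288 A_ack=2000 B_seq=2000 B_ack=288
After event 2: A_seq=463 A_ack=2000 B_seq=2000 B_ack=288
After event 3: A_seq=631 A_ack=2000 B_seq=2000 B_ack=288
After event 4: A_seq=631 A_ack=2117 B_seq=2117 B_ack=288
After event 5: A_seq=820 A_ack=2117 B_seq=2117 B_ack=288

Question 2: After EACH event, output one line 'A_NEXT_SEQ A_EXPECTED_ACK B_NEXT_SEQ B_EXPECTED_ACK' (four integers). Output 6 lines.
238 2000 2000 238
288 2000 2000 288
463 2000 2000 288
631 2000 2000 288
631 2117 2117 288
820 2117 2117 288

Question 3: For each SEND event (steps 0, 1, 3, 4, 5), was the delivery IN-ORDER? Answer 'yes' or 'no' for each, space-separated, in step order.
Answer: yes yes no yes no

Derivation:
Step 0: SEND seq=100 -> in-order
Step 1: SEND seq=238 -> in-order
Step 3: SEND seq=463 -> out-of-order
Step 4: SEND seq=2000 -> in-order
Step 5: SEND seq=631 -> out-of-order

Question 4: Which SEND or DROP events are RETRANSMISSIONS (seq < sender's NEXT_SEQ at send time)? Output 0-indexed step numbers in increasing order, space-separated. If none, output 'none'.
Step 0: SEND seq=100 -> fresh
Step 1: SEND seq=238 -> fresh
Step 2: DROP seq=288 -> fresh
Step 3: SEND seq=463 -> fresh
Step 4: SEND seq=2000 -> fresh
Step 5: SEND seq=631 -> fresh

Answer: none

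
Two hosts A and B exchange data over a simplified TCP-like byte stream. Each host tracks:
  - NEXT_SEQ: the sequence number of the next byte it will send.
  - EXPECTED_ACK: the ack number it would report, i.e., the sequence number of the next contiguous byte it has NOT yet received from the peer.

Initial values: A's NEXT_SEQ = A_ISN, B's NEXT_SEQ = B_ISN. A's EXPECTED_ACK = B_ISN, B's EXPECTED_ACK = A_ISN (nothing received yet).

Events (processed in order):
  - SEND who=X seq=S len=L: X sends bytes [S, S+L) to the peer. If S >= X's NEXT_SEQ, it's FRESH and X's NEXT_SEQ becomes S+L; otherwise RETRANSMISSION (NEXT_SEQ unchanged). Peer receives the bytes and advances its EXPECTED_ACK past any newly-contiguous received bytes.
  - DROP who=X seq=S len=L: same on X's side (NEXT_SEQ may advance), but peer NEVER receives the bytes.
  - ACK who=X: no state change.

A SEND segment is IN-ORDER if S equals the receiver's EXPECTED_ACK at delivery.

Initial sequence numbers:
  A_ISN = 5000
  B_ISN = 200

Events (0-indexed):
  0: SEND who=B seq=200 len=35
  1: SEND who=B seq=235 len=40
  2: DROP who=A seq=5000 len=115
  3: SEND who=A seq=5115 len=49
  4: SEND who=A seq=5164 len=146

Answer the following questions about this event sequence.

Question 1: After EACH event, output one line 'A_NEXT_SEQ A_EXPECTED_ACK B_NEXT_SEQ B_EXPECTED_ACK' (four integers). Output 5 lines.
5000 235 235 5000
5000 275 275 5000
5115 275 275 5000
5164 275 275 5000
5310 275 275 5000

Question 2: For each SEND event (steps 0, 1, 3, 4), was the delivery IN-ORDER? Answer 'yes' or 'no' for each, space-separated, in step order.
Step 0: SEND seq=200 -> in-order
Step 1: SEND seq=235 -> in-order
Step 3: SEND seq=5115 -> out-of-order
Step 4: SEND seq=5164 -> out-of-order

Answer: yes yes no no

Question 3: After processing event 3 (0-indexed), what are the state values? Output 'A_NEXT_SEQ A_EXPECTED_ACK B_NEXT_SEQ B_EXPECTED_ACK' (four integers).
After event 0: A_seq=5000 A_ack=235 B_seq=235 B_ack=5000
After event 1: A_seq=5000 A_ack=275 B_seq=275 B_ack=5000
After event 2: A_seq=5115 A_ack=275 B_seq=275 B_ack=5000
After event 3: A_seq=5164 A_ack=275 B_seq=275 B_ack=5000

5164 275 275 5000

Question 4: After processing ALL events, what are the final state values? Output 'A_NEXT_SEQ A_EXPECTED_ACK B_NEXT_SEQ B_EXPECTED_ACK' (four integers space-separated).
Answer: 5310 275 275 5000

Derivation:
After event 0: A_seq=5000 A_ack=235 B_seq=235 B_ack=5000
After event 1: A_seq=5000 A_ack=275 B_seq=275 B_ack=5000
After event 2: A_seq=5115 A_ack=275 B_seq=275 B_ack=5000
After event 3: A_seq=5164 A_ack=275 B_seq=275 B_ack=5000
After event 4: A_seq=5310 A_ack=275 B_seq=275 B_ack=5000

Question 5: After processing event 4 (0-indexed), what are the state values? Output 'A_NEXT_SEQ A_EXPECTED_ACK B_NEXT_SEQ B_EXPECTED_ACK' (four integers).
After event 0: A_seq=5000 A_ack=235 B_seq=235 B_ack=5000
After event 1: A_seq=5000 A_ack=275 B_seq=275 B_ack=5000
After event 2: A_seq=5115 A_ack=275 B_seq=275 B_ack=5000
After event 3: A_seq=5164 A_ack=275 B_seq=275 B_ack=5000
After event 4: A_seq=5310 A_ack=275 B_seq=275 B_ack=5000

5310 275 275 5000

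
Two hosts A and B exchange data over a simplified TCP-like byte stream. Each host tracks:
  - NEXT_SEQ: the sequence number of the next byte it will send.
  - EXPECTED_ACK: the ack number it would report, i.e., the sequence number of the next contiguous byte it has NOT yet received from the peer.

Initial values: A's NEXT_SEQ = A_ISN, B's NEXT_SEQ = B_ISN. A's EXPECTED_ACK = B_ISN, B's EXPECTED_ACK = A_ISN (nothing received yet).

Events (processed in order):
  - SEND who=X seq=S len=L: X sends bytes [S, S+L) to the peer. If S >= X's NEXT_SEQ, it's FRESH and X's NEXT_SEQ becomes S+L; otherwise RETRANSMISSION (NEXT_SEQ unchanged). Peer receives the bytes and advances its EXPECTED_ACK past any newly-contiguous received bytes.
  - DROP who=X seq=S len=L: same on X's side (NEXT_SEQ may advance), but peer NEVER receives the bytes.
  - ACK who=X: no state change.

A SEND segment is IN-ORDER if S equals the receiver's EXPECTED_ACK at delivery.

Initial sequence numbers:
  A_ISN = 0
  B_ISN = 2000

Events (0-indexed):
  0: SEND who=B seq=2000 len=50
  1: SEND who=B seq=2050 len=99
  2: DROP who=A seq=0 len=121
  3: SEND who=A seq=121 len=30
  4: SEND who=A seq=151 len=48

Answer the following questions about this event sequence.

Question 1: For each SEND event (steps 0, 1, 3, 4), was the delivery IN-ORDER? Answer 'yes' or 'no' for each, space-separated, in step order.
Answer: yes yes no no

Derivation:
Step 0: SEND seq=2000 -> in-order
Step 1: SEND seq=2050 -> in-order
Step 3: SEND seq=121 -> out-of-order
Step 4: SEND seq=151 -> out-of-order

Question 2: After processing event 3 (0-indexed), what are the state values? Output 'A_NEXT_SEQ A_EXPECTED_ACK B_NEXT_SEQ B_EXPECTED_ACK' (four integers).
After event 0: A_seq=0 A_ack=2050 B_seq=2050 B_ack=0
After event 1: A_seq=0 A_ack=2149 B_seq=2149 B_ack=0
After event 2: A_seq=121 A_ack=2149 B_seq=2149 B_ack=0
After event 3: A_seq=151 A_ack=2149 B_seq=2149 B_ack=0

151 2149 2149 0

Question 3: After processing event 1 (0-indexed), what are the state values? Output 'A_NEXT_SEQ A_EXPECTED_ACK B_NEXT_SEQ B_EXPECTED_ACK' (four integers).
After event 0: A_seq=0 A_ack=2050 B_seq=2050 B_ack=0
After event 1: A_seq=0 A_ack=2149 B_seq=2149 B_ack=0

0 2149 2149 0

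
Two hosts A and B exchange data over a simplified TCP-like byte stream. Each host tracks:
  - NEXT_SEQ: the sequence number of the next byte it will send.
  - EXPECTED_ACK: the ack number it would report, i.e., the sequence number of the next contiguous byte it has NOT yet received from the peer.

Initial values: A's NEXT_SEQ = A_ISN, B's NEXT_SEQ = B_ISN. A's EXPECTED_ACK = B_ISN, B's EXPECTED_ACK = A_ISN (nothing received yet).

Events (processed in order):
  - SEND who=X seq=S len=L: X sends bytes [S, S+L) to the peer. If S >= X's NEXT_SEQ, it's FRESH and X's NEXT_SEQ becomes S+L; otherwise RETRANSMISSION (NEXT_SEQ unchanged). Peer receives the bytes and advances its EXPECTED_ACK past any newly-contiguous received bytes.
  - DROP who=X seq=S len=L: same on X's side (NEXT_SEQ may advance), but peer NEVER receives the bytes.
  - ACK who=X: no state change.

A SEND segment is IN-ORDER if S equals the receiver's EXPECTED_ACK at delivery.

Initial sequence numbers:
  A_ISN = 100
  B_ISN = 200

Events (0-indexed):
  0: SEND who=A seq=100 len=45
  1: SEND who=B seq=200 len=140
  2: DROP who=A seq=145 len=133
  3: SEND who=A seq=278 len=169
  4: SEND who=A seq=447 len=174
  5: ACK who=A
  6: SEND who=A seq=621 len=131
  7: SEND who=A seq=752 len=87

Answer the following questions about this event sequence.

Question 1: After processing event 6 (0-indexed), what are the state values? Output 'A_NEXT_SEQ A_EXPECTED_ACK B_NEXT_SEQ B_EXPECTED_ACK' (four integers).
After event 0: A_seq=145 A_ack=200 B_seq=200 B_ack=145
After event 1: A_seq=145 A_ack=340 B_seq=340 B_ack=145
After event 2: A_seq=278 A_ack=340 B_seq=340 B_ack=145
After event 3: A_seq=447 A_ack=340 B_seq=340 B_ack=145
After event 4: A_seq=621 A_ack=340 B_seq=340 B_ack=145
After event 5: A_seq=621 A_ack=340 B_seq=340 B_ack=145
After event 6: A_seq=752 A_ack=340 B_seq=340 B_ack=145

752 340 340 145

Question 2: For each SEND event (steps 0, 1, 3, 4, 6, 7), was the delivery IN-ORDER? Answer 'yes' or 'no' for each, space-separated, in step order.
Answer: yes yes no no no no

Derivation:
Step 0: SEND seq=100 -> in-order
Step 1: SEND seq=200 -> in-order
Step 3: SEND seq=278 -> out-of-order
Step 4: SEND seq=447 -> out-of-order
Step 6: SEND seq=621 -> out-of-order
Step 7: SEND seq=752 -> out-of-order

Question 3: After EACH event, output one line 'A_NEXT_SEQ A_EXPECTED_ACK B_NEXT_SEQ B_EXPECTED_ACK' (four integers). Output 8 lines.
145 200 200 145
145 340 340 145
278 340 340 145
447 340 340 145
621 340 340 145
621 340 340 145
752 340 340 145
839 340 340 145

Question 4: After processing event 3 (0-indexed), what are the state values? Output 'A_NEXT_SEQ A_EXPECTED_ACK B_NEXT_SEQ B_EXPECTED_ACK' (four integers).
After event 0: A_seq=145 A_ack=200 B_seq=200 B_ack=145
After event 1: A_seq=145 A_ack=340 B_seq=340 B_ack=145
After event 2: A_seq=278 A_ack=340 B_seq=340 B_ack=145
After event 3: A_seq=447 A_ack=340 B_seq=340 B_ack=145

447 340 340 145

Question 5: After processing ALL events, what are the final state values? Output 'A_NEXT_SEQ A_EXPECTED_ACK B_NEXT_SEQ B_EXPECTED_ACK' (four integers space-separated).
Answer: 839 340 340 145

Derivation:
After event 0: A_seq=145 A_ack=200 B_seq=200 B_ack=145
After event 1: A_seq=145 A_ack=340 B_seq=340 B_ack=145
After event 2: A_seq=278 A_ack=340 B_seq=340 B_ack=145
After event 3: A_seq=447 A_ack=340 B_seq=340 B_ack=145
After event 4: A_seq=621 A_ack=340 B_seq=340 B_ack=145
After event 5: A_seq=621 A_ack=340 B_seq=340 B_ack=145
After event 6: A_seq=752 A_ack=340 B_seq=340 B_ack=145
After event 7: A_seq=839 A_ack=340 B_seq=340 B_ack=145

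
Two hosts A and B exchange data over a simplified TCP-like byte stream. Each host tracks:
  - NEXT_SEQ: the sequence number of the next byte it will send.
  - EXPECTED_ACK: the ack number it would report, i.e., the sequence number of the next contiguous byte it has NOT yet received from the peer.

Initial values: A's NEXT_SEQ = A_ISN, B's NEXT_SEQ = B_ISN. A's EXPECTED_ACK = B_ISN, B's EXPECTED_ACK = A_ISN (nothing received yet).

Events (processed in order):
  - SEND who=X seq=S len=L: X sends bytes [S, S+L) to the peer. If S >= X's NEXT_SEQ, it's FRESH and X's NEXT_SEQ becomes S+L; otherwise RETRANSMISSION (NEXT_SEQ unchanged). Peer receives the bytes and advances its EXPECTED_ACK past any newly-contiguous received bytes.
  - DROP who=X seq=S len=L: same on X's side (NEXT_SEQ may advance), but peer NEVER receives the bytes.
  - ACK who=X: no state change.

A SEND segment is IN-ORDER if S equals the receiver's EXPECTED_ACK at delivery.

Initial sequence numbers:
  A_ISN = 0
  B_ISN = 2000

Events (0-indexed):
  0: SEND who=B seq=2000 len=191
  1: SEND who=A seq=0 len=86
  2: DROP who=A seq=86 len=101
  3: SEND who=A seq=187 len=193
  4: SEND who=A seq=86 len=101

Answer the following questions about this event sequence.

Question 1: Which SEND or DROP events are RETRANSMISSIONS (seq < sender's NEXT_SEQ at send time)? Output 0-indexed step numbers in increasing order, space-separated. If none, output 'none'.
Step 0: SEND seq=2000 -> fresh
Step 1: SEND seq=0 -> fresh
Step 2: DROP seq=86 -> fresh
Step 3: SEND seq=187 -> fresh
Step 4: SEND seq=86 -> retransmit

Answer: 4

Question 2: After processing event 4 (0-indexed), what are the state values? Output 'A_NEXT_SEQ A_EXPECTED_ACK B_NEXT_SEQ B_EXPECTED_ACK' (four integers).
After event 0: A_seq=0 A_ack=2191 B_seq=2191 B_ack=0
After event 1: A_seq=86 A_ack=2191 B_seq=2191 B_ack=86
After event 2: A_seq=187 A_ack=2191 B_seq=2191 B_ack=86
After event 3: A_seq=380 A_ack=2191 B_seq=2191 B_ack=86
After event 4: A_seq=380 A_ack=2191 B_seq=2191 B_ack=380

380 2191 2191 380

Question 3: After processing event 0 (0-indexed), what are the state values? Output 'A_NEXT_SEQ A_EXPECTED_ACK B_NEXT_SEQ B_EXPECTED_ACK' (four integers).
After event 0: A_seq=0 A_ack=2191 B_seq=2191 B_ack=0

0 2191 2191 0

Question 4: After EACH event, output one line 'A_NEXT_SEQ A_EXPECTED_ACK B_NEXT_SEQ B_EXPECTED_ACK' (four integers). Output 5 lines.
0 2191 2191 0
86 2191 2191 86
187 2191 2191 86
380 2191 2191 86
380 2191 2191 380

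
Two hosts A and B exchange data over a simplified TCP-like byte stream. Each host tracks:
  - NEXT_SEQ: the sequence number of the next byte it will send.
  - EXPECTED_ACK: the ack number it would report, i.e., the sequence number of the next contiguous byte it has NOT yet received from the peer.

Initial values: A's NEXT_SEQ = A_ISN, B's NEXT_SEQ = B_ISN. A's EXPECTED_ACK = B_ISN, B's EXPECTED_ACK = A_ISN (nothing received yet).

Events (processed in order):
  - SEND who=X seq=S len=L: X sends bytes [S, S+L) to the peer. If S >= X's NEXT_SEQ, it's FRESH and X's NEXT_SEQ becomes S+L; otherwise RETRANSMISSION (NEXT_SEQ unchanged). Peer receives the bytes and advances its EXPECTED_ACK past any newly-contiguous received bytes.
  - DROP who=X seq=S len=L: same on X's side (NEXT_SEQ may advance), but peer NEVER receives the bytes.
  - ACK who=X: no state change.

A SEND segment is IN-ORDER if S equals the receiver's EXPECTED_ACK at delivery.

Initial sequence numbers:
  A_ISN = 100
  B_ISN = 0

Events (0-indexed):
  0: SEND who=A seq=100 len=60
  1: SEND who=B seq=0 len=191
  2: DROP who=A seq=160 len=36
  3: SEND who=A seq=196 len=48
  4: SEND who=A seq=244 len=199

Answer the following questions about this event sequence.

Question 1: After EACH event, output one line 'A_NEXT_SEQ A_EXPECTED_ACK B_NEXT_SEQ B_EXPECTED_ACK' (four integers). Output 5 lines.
160 0 0 160
160 191 191 160
196 191 191 160
244 191 191 160
443 191 191 160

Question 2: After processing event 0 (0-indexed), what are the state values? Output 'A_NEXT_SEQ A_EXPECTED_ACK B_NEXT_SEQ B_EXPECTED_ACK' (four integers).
After event 0: A_seq=160 A_ack=0 B_seq=0 B_ack=160

160 0 0 160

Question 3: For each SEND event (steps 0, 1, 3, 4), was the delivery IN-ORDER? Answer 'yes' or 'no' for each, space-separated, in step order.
Step 0: SEND seq=100 -> in-order
Step 1: SEND seq=0 -> in-order
Step 3: SEND seq=196 -> out-of-order
Step 4: SEND seq=244 -> out-of-order

Answer: yes yes no no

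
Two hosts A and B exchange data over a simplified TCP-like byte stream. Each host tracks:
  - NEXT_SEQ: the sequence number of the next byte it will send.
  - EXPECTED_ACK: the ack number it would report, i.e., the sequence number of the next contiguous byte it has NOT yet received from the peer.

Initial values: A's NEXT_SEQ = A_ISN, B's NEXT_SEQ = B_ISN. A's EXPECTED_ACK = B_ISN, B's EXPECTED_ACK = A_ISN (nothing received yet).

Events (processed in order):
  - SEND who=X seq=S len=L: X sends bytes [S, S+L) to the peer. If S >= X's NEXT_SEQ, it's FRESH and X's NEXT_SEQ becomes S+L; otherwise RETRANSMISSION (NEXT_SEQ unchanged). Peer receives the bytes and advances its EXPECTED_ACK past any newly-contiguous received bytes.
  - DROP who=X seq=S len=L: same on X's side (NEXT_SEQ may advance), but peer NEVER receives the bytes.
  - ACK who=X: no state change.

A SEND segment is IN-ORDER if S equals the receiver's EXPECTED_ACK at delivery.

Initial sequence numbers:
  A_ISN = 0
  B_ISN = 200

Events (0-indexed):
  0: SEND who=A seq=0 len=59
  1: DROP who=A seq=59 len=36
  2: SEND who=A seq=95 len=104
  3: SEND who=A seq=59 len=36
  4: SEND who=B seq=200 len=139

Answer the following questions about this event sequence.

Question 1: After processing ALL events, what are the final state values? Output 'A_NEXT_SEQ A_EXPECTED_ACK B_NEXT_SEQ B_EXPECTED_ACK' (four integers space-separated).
Answer: 199 339 339 199

Derivation:
After event 0: A_seq=59 A_ack=200 B_seq=200 B_ack=59
After event 1: A_seq=95 A_ack=200 B_seq=200 B_ack=59
After event 2: A_seq=199 A_ack=200 B_seq=200 B_ack=59
After event 3: A_seq=199 A_ack=200 B_seq=200 B_ack=199
After event 4: A_seq=199 A_ack=339 B_seq=339 B_ack=199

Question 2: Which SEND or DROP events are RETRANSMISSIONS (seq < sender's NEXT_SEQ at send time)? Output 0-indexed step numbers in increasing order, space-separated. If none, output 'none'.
Answer: 3

Derivation:
Step 0: SEND seq=0 -> fresh
Step 1: DROP seq=59 -> fresh
Step 2: SEND seq=95 -> fresh
Step 3: SEND seq=59 -> retransmit
Step 4: SEND seq=200 -> fresh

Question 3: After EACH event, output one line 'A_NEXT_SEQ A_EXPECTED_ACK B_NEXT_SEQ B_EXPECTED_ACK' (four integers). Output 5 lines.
59 200 200 59
95 200 200 59
199 200 200 59
199 200 200 199
199 339 339 199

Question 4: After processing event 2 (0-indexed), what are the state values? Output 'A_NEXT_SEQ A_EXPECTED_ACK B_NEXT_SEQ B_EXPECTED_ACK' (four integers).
After event 0: A_seq=59 A_ack=200 B_seq=200 B_ack=59
After event 1: A_seq=95 A_ack=200 B_seq=200 B_ack=59
After event 2: A_seq=199 A_ack=200 B_seq=200 B_ack=59

199 200 200 59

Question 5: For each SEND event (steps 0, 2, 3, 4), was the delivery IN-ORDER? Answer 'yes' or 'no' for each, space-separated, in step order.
Step 0: SEND seq=0 -> in-order
Step 2: SEND seq=95 -> out-of-order
Step 3: SEND seq=59 -> in-order
Step 4: SEND seq=200 -> in-order

Answer: yes no yes yes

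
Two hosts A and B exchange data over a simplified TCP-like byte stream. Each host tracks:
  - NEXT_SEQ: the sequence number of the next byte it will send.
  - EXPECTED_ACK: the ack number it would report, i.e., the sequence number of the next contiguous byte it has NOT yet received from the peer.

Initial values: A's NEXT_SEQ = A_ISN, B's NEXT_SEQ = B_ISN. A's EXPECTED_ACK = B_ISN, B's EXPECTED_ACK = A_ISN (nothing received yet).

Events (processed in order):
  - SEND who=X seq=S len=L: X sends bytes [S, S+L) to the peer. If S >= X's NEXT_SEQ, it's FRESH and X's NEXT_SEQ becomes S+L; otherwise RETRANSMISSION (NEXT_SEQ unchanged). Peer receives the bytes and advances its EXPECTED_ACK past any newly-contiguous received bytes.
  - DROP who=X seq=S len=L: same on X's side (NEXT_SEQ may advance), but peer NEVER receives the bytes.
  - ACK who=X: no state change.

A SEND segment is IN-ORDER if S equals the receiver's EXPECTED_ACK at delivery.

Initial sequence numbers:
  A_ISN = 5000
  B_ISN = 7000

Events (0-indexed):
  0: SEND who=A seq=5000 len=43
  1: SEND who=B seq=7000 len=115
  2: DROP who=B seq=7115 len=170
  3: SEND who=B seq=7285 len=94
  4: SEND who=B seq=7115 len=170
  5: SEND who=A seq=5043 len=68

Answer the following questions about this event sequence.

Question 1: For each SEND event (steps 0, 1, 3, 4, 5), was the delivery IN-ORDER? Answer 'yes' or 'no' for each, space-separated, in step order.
Step 0: SEND seq=5000 -> in-order
Step 1: SEND seq=7000 -> in-order
Step 3: SEND seq=7285 -> out-of-order
Step 4: SEND seq=7115 -> in-order
Step 5: SEND seq=5043 -> in-order

Answer: yes yes no yes yes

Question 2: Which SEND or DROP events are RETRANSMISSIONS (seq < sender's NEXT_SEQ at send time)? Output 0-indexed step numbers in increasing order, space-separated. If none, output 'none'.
Answer: 4

Derivation:
Step 0: SEND seq=5000 -> fresh
Step 1: SEND seq=7000 -> fresh
Step 2: DROP seq=7115 -> fresh
Step 3: SEND seq=7285 -> fresh
Step 4: SEND seq=7115 -> retransmit
Step 5: SEND seq=5043 -> fresh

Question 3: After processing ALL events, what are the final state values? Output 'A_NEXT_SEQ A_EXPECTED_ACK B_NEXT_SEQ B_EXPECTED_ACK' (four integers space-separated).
After event 0: A_seq=5043 A_ack=7000 B_seq=7000 B_ack=5043
After event 1: A_seq=5043 A_ack=7115 B_seq=7115 B_ack=5043
After event 2: A_seq=5043 A_ack=7115 B_seq=7285 B_ack=5043
After event 3: A_seq=5043 A_ack=7115 B_seq=7379 B_ack=5043
After event 4: A_seq=5043 A_ack=7379 B_seq=7379 B_ack=5043
After event 5: A_seq=5111 A_ack=7379 B_seq=7379 B_ack=5111

Answer: 5111 7379 7379 5111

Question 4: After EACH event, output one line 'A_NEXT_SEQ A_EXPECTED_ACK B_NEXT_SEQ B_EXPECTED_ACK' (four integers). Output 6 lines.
5043 7000 7000 5043
5043 7115 7115 5043
5043 7115 7285 5043
5043 7115 7379 5043
5043 7379 7379 5043
5111 7379 7379 5111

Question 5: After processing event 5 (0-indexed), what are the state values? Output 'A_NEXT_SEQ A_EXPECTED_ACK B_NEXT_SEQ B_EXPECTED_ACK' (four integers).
After event 0: A_seq=5043 A_ack=7000 B_seq=7000 B_ack=5043
After event 1: A_seq=5043 A_ack=7115 B_seq=7115 B_ack=5043
After event 2: A_seq=5043 A_ack=7115 B_seq=7285 B_ack=5043
After event 3: A_seq=5043 A_ack=7115 B_seq=7379 B_ack=5043
After event 4: A_seq=5043 A_ack=7379 B_seq=7379 B_ack=5043
After event 5: A_seq=5111 A_ack=7379 B_seq=7379 B_ack=5111

5111 7379 7379 5111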